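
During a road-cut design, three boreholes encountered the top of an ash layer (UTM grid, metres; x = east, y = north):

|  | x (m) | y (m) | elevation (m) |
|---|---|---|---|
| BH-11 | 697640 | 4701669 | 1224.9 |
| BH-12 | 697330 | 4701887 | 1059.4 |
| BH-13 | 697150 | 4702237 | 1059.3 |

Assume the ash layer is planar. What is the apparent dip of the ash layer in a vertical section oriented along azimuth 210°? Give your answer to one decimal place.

38.3°

Two edge vectors: BH-11→BH-12 = (-310, 218, -165.5), BH-11→BH-13 = (-490, 568, -165.6).
Normal n = (BH-11→BH-12) × (BH-11→BH-13) = (57903.2, 29759, -69260).
So ∂z/∂x = −n_x/n_z = 0.83603 and ∂z/∂y = −n_y/n_z = 0.42967.
Unit vector along 210° is (sin 210°, cos 210°) = (-0.5000, -0.8660).
Slope in that direction = a·(-0.5000) + b·(-0.8660) = −0.79012.
Apparent dip = arctan|0.79012| = 38.3° (true dip is 43.2°, so apparent ≤ true as expected).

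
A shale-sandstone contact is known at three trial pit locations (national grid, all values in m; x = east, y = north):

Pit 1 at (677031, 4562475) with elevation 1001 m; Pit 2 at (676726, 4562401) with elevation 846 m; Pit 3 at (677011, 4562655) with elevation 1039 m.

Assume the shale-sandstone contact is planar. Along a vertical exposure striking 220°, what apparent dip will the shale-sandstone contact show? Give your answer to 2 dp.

25.90°

Let the plane be z = a·x + b·y + c.
Pit 2−Pit 1: −305a − 74b = −155;  Pit 3−Pit 1: −20a + 180b = 38.
Solving gives a = 0.44498, b = 0.26055.
Unit vector along 220° is (sin 220°, cos 220°) = (-0.6428, -0.7660).
Slope in that direction = a·(-0.6428) + b·(-0.7660) = −0.48562.
Apparent dip = arctan|0.48562| = 25.90° (true dip is 27.3°, so apparent ≤ true as expected).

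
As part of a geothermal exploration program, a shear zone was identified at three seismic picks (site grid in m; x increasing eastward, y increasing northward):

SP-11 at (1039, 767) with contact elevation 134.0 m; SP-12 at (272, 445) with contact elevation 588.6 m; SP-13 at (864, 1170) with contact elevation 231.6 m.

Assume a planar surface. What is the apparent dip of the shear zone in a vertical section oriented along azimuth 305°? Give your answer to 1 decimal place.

25.3°

Two edge vectors: SP-11→SP-12 = (-767, -322, 454.6), SP-11→SP-13 = (-175, 403, 97.6).
Normal n = (SP-11→SP-12) × (SP-11→SP-13) = (-214631, -4695.8, -365451).
So ∂z/∂x = −n_x/n_z = −0.58730 and ∂z/∂y = −n_y/n_z = −0.01285.
Unit vector along 305° is (sin 305°, cos 305°) = (-0.8192, 0.5736).
Slope in that direction = a·(-0.8192) + b·(0.5736) = 0.47372.
Apparent dip = arctan|0.47372| = 25.3° (true dip is 30.4°, so apparent ≤ true as expected).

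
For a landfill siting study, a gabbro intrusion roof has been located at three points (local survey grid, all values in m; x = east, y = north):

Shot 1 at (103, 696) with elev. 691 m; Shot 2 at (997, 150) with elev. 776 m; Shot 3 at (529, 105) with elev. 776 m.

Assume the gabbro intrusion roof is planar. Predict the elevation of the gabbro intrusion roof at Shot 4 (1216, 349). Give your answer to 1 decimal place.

Let the plane be z = a·x + b·y + c.
Shot 2−Shot 1: 894a − 546b = 85;  Shot 3−Shot 1: 426a − 591b = 85.
Solving gives a = 0.012933, b = −0.134502.
Then c = 691 − a·103 − b·696 = 783.28.
At (1216, 349): z = 15.7 − 46.9 + 783.28 = 752.1 m.

752.1 m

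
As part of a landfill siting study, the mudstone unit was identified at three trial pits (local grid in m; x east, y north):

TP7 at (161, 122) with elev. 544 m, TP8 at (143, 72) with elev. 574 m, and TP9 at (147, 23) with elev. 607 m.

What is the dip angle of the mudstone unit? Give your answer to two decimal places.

34.24°

Let the plane be z = a·x + b·y + c.
TP8−TP7: −18a − 50b = 30;  TP9−TP7: −14a − 99b = 63.
Solving gives a = 0.16636, b = −0.65989.
Gradient magnitude |∇z| = √(a² + b²) = √(0.02768 + 0.43545) = 0.68054.
True dip = arctan(0.68054) = 34.24°, dipping toward NNW (azimuth ≈ 346°).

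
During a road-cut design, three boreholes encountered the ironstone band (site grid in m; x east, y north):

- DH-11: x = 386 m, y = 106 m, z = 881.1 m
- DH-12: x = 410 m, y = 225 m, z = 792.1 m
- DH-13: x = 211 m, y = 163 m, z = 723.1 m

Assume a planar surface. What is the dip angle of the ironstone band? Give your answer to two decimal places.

Two edge vectors: DH-11→DH-12 = (24, 119, -89), DH-11→DH-13 = (-175, 57, -158).
Normal n = (DH-11→DH-12) × (DH-11→DH-13) = (-13729, 19367, 22193).
So ∂z/∂x = −n_x/n_z = 0.61862 and ∂z/∂y = −n_y/n_z = −0.87266.
Gradient magnitude |∇z| = √(a² + b²) = √(0.38269 + 0.76154) = 1.06969.
True dip = arctan(1.06969) = 46.93°, dipping toward NW (azimuth ≈ 325°).

46.93°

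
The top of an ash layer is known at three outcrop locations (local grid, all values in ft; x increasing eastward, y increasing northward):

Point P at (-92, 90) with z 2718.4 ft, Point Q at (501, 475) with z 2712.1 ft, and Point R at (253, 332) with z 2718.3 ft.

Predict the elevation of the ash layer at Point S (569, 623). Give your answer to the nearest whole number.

Two edge vectors: Point P→Point Q = (593, 385, -6.3), Point P→Point R = (345, 242, -0.1).
Normal n = (Point P→Point Q) × (Point P→Point R) = (1486.1, -2114.2, 10681).
So ∂z/∂x = −n_x/n_z = −0.13913 and ∂z/∂y = −n_y/n_z = 0.19794.
Intercept c from Point P: 2718.4 − 12.80 − 17.81 = 2687.78.
At (569, 623): z = −79.2 + 123.3 + 2687.78 = 2731.9 ft.

2732 ft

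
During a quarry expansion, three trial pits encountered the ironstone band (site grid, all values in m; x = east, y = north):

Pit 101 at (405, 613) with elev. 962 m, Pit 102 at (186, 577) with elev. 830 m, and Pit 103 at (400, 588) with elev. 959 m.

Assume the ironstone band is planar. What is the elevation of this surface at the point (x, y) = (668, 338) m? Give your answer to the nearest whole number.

1121 m

Two edge vectors: Pit 101→Pit 102 = (-219, -36, -132), Pit 101→Pit 103 = (-5, -25, -3).
Normal n = (Pit 101→Pit 102) × (Pit 101→Pit 103) = (-3192, 3, 5295).
So ∂z/∂x = −n_x/n_z = 0.60283 and ∂z/∂y = −n_y/n_z = −0.00057.
Intercept c from Pit 101: 962 − 244.15 + 0.35 = 718.20.
At (668, 338): z = 402.7 − 0.2 + 718.20 = 1120.7 m.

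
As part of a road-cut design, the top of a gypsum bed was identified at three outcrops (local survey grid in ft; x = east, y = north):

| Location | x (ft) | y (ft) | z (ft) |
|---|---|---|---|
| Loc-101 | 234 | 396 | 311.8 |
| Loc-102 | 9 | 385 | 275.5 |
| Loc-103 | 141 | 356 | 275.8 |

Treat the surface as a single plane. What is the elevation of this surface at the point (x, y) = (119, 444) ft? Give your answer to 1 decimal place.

325.0 ft

Two edge vectors: Loc-101→Loc-102 = (-225, -11, -36.3), Loc-101→Loc-103 = (-93, -40, -36).
Normal n = (Loc-101→Loc-102) × (Loc-101→Loc-103) = (-1056, -4724.1, 7977).
So ∂z/∂x = −n_x/n_z = 0.13238 and ∂z/∂y = −n_y/n_z = 0.59222.
Intercept c from Loc-101: 311.8 − 30.98 − 234.52 = 46.31.
At (119, 444): z = 15.8 + 262.9 + 46.31 = 325.0 ft.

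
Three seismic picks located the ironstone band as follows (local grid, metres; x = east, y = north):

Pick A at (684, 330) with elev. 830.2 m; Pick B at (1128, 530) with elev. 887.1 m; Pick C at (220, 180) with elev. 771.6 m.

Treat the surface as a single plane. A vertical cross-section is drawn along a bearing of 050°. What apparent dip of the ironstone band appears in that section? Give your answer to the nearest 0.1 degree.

5.9°

Let the plane be z = a·x + b·y + c.
Pick B−Pick A: 444a + 200b = 56.9;  Pick C−Pick A: −464a − 150b = −58.6.
Solving gives a = 0.12156, b = 0.01463.
Unit vector along 050° is (sin 50°, cos 50°) = (0.7660, 0.6428).
Slope in that direction = a·(0.7660) + b·(0.6428) = 0.10253.
Apparent dip = arctan|0.10253| = 5.9° (true dip is 7.0°, so apparent ≤ true as expected).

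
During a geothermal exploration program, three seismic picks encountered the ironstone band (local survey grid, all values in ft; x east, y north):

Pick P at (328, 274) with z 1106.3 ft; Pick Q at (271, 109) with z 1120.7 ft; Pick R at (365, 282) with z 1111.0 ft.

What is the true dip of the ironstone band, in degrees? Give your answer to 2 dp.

11.97°

Let the plane be z = a·x + b·y + c.
Pick Q−Pick P: −57a − 165b = 14.4;  Pick R−Pick P: 37a + 8b = 4.7.
Solving gives a = 0.15767, b = −0.14174.
Gradient magnitude |∇z| = √(a² + b²) = √(0.02486 + 0.02009) = 0.21202.
True dip = arctan(0.21202) = 11.97°, dipping toward NW (azimuth ≈ 312°).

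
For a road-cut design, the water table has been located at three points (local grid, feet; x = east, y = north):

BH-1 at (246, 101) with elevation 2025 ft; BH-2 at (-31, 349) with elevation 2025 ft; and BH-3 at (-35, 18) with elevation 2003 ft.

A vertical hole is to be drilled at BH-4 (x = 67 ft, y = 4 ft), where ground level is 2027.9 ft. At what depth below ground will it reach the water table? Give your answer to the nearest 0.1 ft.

Let the plane be z = a·x + b·y + c.
BH-2−BH-1: −277a + 248b = 0;  BH-3−BH-1: −281a − 83b = −22.
Solving gives a = 0.05887, b = 0.06575.
Then c = 2025 − a·246 − b·101 = 2003.88.
At (67, 4): z_contact = 3.94 + 0.26 + 2003.88 = 2008.08 ft.
Depth below ground = 2027.9 − 2008.08 = 19.8 ft.

19.8 ft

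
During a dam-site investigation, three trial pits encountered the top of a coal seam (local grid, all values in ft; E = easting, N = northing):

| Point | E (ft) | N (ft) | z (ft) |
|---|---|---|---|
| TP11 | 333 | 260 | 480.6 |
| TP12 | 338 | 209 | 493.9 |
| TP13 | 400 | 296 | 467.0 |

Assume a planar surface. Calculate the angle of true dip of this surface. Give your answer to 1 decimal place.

15.3°

Two edge vectors: TP11→TP12 = (5, -51, 13.3), TP11→TP13 = (67, 36, -13.6).
Normal n = (TP11→TP12) × (TP11→TP13) = (214.8, 959.1, 3597).
So ∂z/∂E = −n_x/n_z = −0.05972 and ∂z/∂N = −n_y/n_z = −0.26664.
Gradient magnitude |∇z| = √(a² + b²) = √(0.00357 + 0.07110) = 0.27324.
True dip = arctan(0.27324) = 15.3°, dipping toward NNE (azimuth ≈ 013°).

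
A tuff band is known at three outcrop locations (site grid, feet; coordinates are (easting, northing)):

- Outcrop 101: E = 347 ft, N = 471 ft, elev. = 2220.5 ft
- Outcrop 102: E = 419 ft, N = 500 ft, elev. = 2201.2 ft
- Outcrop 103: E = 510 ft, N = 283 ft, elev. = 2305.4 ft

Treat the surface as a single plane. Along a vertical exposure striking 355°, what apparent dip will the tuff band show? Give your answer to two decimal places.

26.54°

Two edge vectors: Outcrop 101→Outcrop 102 = (72, 29, -19.3), Outcrop 101→Outcrop 103 = (163, -188, 84.9).
Normal n = (Outcrop 101→Outcrop 102) × (Outcrop 101→Outcrop 103) = (-1166.3, -9258.7, -18263).
So ∂z/∂E = −n_x/n_z = −0.06386 and ∂z/∂N = −n_y/n_z = −0.50696.
Unit vector along 355° is (sin 355°, cos 355°) = (-0.0872, 0.9962).
Slope in that direction = a·(-0.0872) + b·(0.9962) = −0.49947.
Apparent dip = arctan|0.49947| = 26.54° (true dip is 27.1°, so apparent ≤ true as expected).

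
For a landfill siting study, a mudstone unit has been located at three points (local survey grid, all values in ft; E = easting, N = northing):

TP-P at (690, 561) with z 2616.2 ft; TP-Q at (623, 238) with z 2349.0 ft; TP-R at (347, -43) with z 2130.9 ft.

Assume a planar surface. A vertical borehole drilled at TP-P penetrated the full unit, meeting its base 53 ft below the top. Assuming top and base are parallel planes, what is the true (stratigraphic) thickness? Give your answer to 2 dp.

Let the plane be z = a·E + b·N + c.
TP-Q−TP-P: −67a − 323b = −267.2;  TP-R−TP-P: −343a − 604b = −485.3.
Solving gives a = −0.06594, b = 0.84092.
|∇z| = √(a²+b²) = 0.84350, so dip δ = arctan(0.84350) = 40.15°.
True thickness = vertical thickness × cos δ = 53 × cos 40.15° = 40.51 ft.

40.51 ft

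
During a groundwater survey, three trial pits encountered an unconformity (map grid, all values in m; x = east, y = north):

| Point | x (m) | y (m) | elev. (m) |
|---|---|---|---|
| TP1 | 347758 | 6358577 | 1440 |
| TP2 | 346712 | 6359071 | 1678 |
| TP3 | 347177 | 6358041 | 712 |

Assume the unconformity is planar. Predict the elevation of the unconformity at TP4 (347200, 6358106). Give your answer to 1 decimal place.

787.3 m

Two edge vectors: TP1→TP2 = (-1046, 494, 238), TP1→TP3 = (-581, -536, -728).
Normal n = (TP1→TP2) × (TP1→TP3) = (-232064, -899766, 847670).
So ∂z/∂x = −n_x/n_z = 0.273766914 and ∂z/∂y = −n_y/n_z = 1.061457879.
Intercept c from TP1: 1440 − 95204.63 − 6749361.65 = −6843126.29.
At (347200, 6358106): z = 95051.9 + 6748861.7 − 6843126.29 = 787.3 m.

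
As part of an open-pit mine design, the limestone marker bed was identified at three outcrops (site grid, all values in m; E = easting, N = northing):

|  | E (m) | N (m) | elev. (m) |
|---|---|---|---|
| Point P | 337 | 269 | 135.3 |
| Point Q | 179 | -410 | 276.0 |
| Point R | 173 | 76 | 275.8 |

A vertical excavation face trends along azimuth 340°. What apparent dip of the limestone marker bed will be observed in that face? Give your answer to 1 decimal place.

15.6°

Two edge vectors: Point P→Point Q = (-158, -679, 140.7), Point P→Point R = (-164, -193, 140.5).
Normal n = (Point P→Point Q) × (Point P→Point R) = (-68244.4, -875.8, -80862).
So ∂z/∂E = −n_x/n_z = −0.84396 and ∂z/∂N = −n_y/n_z = −0.01083.
Unit vector along 340° is (sin 340°, cos 340°) = (-0.3420, 0.9397).
Slope in that direction = a·(-0.3420) + b·(0.9397) = 0.27847.
Apparent dip = arctan|0.27847| = 15.6° (true dip is 40.2°, so apparent ≤ true as expected).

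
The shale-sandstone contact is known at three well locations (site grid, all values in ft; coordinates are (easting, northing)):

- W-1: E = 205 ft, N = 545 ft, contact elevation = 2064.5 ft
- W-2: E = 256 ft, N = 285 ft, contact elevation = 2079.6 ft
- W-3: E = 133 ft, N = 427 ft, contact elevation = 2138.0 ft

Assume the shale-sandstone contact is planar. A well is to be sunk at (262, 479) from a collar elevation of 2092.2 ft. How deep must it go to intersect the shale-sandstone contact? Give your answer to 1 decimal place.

54.7 ft

Two edge vectors: W-1→W-2 = (51, -260, 15.1), W-1→W-3 = (-72, -118, 73.5).
Normal n = (W-1→W-2) × (W-1→W-3) = (-17328.2, -4835.7, -24738).
So ∂z/∂E = −n_x/n_z = −0.70047 and ∂z/∂N = −n_y/n_z = −0.19548.
Intercept c from W-1: 2064.5 + 143.60 + 106.53 = 2314.63.
At (262, 479): z_contact = −183.52 − 93.63 + 2314.63 = 2037.47 ft.
Depth below ground = 2092.2 − 2037.47 = 54.7 ft.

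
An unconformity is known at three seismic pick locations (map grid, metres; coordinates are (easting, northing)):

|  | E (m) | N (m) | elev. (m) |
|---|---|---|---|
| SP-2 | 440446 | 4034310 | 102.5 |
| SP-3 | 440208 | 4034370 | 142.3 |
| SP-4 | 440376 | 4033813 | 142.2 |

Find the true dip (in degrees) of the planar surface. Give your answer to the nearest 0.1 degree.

Two edge vectors: SP-2→SP-3 = (-238, 60, 39.8), SP-2→SP-4 = (-70, -497, 39.7).
Normal n = (SP-2→SP-3) × (SP-2→SP-4) = (22162.6, 6662.6, 122486).
So ∂z/∂E = −n_x/n_z = −0.18094 and ∂z/∂N = −n_y/n_z = −0.05439.
Gradient magnitude |∇z| = √(a² + b²) = √(0.03274 + 0.00296) = 0.18894.
True dip = arctan(0.18894) = 10.7°, dipping toward ENE (azimuth ≈ 073°).

10.7°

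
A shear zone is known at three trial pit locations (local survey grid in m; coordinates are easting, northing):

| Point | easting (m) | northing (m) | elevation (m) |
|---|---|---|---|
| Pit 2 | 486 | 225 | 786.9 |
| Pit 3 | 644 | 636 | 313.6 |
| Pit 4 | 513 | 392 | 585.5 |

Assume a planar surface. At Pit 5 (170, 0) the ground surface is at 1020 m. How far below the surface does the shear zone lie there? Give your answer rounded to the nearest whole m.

Let the plane be z = a·easting + b·northing + c.
Pit 3−Pit 2: 158a + 411b = −473.3;  Pit 4−Pit 2: 27a + 167b = −201.4.
Solving gives a = 0.24425, b = −1.24548.
Then c = 786.9 − a·486 − b·225 = 948.43.
At (170, 0): z_contact = 41.5 + 0.0 + 948.43 = 990.0 m.
Depth below ground = 1020 − 990.0 = 30 m.

30 m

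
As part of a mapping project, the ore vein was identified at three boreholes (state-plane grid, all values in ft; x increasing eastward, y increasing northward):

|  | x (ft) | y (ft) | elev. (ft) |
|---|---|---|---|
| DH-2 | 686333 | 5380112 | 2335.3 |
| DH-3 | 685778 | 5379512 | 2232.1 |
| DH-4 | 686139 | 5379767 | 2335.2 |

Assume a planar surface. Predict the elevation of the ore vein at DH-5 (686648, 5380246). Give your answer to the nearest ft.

2449 ft

Two edge vectors: DH-2→DH-3 = (-555, -600, -103.2), DH-2→DH-4 = (-194, -345, -0.1).
Normal n = (DH-2→DH-3) × (DH-2→DH-4) = (-35544, 19965.3, 75075).
So ∂z/∂x = −n_x/n_z = 0.47344655 and ∂z/∂y = −n_y/n_z = −0.26593806.
Intercept c from DH-2: 2335.3 − 324941.99 + 1430776.56 = 1108169.86.
At (686648, 5380246): z = 325091.1 − 1430812.2 + 1108169.86 = 2448.8 ft.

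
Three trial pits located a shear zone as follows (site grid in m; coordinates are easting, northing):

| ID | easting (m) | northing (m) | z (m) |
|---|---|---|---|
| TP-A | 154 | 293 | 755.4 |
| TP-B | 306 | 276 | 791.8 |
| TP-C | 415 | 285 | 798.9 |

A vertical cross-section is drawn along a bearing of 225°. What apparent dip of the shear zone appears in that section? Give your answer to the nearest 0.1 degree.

28.2°

Let the plane be z = a·easting + b·northing + c.
TP-B−TP-A: 152a − 17b = 36.4;  TP-C−TP-A: 261a − 8b = 43.5.
Solving gives a = 0.13918, b = −0.89674.
Unit vector along 225° is (sin 225°, cos 225°) = (-0.7071, -0.7071).
Slope in that direction = a·(-0.7071) + b·(-0.7071) = 0.53568.
Apparent dip = arctan|0.53568| = 28.2° (true dip is 42.2°, so apparent ≤ true as expected).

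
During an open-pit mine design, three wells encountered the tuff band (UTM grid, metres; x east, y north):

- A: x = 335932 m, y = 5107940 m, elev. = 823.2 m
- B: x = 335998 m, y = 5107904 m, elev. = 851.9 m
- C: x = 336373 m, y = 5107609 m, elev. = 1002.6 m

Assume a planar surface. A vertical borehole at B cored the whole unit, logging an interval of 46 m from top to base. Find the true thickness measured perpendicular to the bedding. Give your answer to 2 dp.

Two edge vectors: A→B = (66, -36, 28.7), A→C = (441, -331, 179.4).
Normal n = (A→B) × (A→C) = (3041.3, 816.3, -5970).
So ∂z/∂x = −n_x/n_z = 0.50943 and ∂z/∂y = −n_y/n_z = 0.13673.
|∇z| = √(a²+b²) = 0.52746, so dip δ = arctan(0.52746) = 27.81°.
True thickness = vertical thickness × cos δ = 46 × cos 27.81° = 40.69 m.

40.69 m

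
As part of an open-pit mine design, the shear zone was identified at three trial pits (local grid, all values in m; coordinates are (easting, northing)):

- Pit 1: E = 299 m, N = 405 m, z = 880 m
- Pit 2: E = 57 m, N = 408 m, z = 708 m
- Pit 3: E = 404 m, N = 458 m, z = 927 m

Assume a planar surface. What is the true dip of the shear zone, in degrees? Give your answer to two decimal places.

40.99°

Two edge vectors: Pit 1→Pit 2 = (-242, 3, -172), Pit 1→Pit 3 = (105, 53, 47).
Normal n = (Pit 1→Pit 2) × (Pit 1→Pit 3) = (9257, -6686, -13141).
So ∂z/∂E = −n_x/n_z = 0.70444 and ∂z/∂N = −n_y/n_z = −0.50879.
Gradient magnitude |∇z| = √(a² + b²) = √(0.49623 + 0.25887) = 0.86896.
True dip = arctan(0.86896) = 40.99°, dipping toward NW (azimuth ≈ 306°).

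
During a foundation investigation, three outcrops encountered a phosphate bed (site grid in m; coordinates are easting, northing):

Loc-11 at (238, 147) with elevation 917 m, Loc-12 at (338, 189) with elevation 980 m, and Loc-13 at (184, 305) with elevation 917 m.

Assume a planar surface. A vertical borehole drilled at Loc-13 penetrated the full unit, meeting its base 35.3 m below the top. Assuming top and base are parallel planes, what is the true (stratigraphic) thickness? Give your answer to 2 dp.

Two edge vectors: Loc-11→Loc-12 = (100, 42, 63), Loc-11→Loc-13 = (-54, 158, 0).
Normal n = (Loc-11→Loc-12) × (Loc-11→Loc-13) = (-9954, -3402, 18068).
So ∂z/∂easting = −n_x/n_z = 0.55092 and ∂z/∂northing = −n_y/n_z = 0.18829.
|∇z| = √(a²+b²) = 0.58221, so dip δ = arctan(0.58221) = 30.21°.
True thickness = vertical thickness × cos δ = 35.3 × cos 30.21° = 30.51 m.

30.51 m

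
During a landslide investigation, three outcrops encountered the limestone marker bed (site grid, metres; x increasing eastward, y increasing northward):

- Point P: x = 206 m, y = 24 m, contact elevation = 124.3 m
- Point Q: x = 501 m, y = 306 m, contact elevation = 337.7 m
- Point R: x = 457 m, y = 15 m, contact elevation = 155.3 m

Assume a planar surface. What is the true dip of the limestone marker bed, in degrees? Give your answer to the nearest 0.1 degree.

31.9°

Let the plane be z = a·x + b·y + c.
Point Q−Point P: 295a + 282b = 213.4;  Point R−Point P: 251a − 9b = 31.
Solving gives a = 0.14519, b = 0.60485.
Gradient magnitude |∇z| = √(a² + b²) = √(0.02108 + 0.36584) = 0.62203.
True dip = arctan(0.62203) = 31.9°, dipping toward SSW (azimuth ≈ 193°).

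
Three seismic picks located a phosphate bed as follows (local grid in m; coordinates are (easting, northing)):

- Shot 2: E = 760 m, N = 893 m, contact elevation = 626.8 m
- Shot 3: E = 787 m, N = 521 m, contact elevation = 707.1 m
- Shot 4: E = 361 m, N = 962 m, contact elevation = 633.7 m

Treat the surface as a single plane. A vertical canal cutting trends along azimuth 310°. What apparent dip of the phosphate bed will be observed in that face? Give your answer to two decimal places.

5.65°

Let the plane be z = a·E + b·N + c.
Shot 3−Shot 2: 27a − 372b = 80.3;  Shot 4−Shot 2: −399a + 69b = 6.9.
Solving gives a = −0.05532, b = −0.21988.
Unit vector along 310° is (sin 310°, cos 310°) = (-0.7660, 0.6428).
Slope in that direction = a·(-0.7660) + b·(0.6428) = −0.09896.
Apparent dip = arctan|0.09896| = 5.65° (true dip is 12.8°, so apparent ≤ true as expected).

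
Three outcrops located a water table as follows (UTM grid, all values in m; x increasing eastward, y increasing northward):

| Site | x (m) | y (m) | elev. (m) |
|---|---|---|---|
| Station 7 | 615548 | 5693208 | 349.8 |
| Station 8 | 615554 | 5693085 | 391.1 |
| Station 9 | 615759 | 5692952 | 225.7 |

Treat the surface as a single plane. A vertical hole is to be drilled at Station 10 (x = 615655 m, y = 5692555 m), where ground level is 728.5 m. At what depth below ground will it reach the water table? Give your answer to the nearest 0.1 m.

Two edge vectors: Station 7→Station 8 = (6, -123, 41.3), Station 7→Station 9 = (211, -256, -124.1).
Normal n = (Station 7→Station 8) × (Station 7→Station 9) = (25837.1, 9458.9, 24417).
So ∂z/∂x = −n_x/n_z = −1.058160298 and ∂z/∂y = −n_y/n_z = −0.387389933.
Intercept c from Station 7: 349.8 + 651348.46 + 2205491.47 = 2857189.72.
At (615655, 5692555): z_contact = −651461.68 − 2205238.50 + 2857189.72 = 489.54 m.
Depth below ground = 728.5 − 489.54 = 239.0 m.

239.0 m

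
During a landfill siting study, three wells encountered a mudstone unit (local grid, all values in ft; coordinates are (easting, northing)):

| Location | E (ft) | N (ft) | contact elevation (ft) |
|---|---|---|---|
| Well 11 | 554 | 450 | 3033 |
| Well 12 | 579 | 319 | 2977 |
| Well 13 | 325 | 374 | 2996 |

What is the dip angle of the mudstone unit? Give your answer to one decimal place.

Two edge vectors: Well 11→Well 12 = (25, -131, -56), Well 11→Well 13 = (-229, -76, -37).
Normal n = (Well 11→Well 12) × (Well 11→Well 13) = (591, 13749, -31899).
So ∂z/∂E = −n_x/n_z = 0.01853 and ∂z/∂N = −n_y/n_z = 0.43102.
Gradient magnitude |∇z| = √(a² + b²) = √(0.00034 + 0.18578) = 0.43141.
True dip = arctan(0.43141) = 23.3°, dipping toward S (azimuth ≈ 182°).

23.3°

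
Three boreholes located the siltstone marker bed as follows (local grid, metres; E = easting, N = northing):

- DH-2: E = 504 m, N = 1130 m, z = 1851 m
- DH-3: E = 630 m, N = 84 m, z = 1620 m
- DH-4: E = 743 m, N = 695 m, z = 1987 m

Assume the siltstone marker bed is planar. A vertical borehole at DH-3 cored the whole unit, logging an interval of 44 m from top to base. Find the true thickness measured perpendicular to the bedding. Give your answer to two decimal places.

26.86 m

Two edge vectors: DH-2→DH-3 = (126, -1046, -231), DH-2→DH-4 = (239, -435, 136).
Normal n = (DH-2→DH-3) × (DH-2→DH-4) = (-242741, -72345, 195184).
So ∂z/∂E = −n_x/n_z = 1.24365 and ∂z/∂N = −n_y/n_z = 0.37065.
|∇z| = √(a²+b²) = 1.29771, so dip δ = arctan(1.29771) = 52.38°.
True thickness = vertical thickness × cos δ = 44 × cos 52.38° = 26.86 m.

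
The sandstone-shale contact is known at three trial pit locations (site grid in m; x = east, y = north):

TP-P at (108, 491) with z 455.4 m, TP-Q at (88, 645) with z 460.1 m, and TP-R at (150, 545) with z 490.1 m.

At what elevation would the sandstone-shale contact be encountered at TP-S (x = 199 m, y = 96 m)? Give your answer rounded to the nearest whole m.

Two edge vectors: TP-P→TP-Q = (-20, 154, 4.7), TP-P→TP-R = (42, 54, 34.7).
Normal n = (TP-P→TP-Q) × (TP-P→TP-R) = (5090, 891.4, -7548).
So ∂z/∂x = −n_x/n_z = 0.67435 and ∂z/∂y = −n_y/n_z = 0.11810.
Intercept c from TP-P: 455.4 − 72.83 − 57.99 = 324.58.
At (199, 96): z = 134.2 + 11.3 + 324.58 = 470.1 m.

470 m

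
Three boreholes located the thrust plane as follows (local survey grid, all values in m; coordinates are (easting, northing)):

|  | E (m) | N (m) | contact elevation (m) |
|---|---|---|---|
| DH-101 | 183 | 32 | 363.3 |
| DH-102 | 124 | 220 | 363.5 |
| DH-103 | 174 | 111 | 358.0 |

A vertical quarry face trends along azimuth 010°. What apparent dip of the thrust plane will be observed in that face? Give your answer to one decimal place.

Two edge vectors: DH-101→DH-102 = (-59, 188, 0.2), DH-101→DH-103 = (-9, 79, -5.3).
Normal n = (DH-101→DH-102) × (DH-101→DH-103) = (-1012.2, -314.5, -2969).
So ∂z/∂E = −n_x/n_z = −0.34092 and ∂z/∂N = −n_y/n_z = −0.10593.
Unit vector along 010° is (sin 10°, cos 10°) = (0.1736, 0.9848).
Slope in that direction = a·(0.1736) + b·(0.9848) = −0.16352.
Apparent dip = arctan|0.16352| = 9.3° (true dip is 19.6°, so apparent ≤ true as expected).

9.3°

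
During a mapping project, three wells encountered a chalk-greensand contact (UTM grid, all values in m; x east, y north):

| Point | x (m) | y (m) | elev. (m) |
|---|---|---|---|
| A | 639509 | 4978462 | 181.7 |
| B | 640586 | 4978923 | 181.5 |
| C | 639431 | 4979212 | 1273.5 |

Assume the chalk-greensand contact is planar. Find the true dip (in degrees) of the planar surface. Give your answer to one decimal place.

56.6°

Let the plane be z = a·x + b·y + c.
B−A: 1077a + 461b = −0.2;  C−A: −78a + 750b = 1091.8.
Solving gives a = −0.59673, b = 1.39367.
Gradient magnitude |∇z| = √(a² + b²) = √(0.35609 + 1.94232) = 1.51605.
True dip = arctan(1.51605) = 56.6°, dipping toward SSE (azimuth ≈ 157°).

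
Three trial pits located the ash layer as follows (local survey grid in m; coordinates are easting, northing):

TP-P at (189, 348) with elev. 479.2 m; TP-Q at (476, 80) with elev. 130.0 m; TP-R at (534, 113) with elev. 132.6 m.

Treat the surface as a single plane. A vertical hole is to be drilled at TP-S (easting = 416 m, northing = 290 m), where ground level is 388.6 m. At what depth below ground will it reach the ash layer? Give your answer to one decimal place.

Let the plane be z = a·easting + b·northing + c.
TP-Q−TP-P: 287a − 268b = −349.2;  TP-R−TP-P: 345a − 235b = −346.6.
Solving gives a = −0.43281, b = 0.83949.
Then c = 479.2 − a·189 − b·348 = 268.86.
At (416, 290): z_contact = −180.05 + 243.45 + 268.86 = 332.26 m.
Depth below ground = 388.6 − 332.26 = 56.3 m.

56.3 m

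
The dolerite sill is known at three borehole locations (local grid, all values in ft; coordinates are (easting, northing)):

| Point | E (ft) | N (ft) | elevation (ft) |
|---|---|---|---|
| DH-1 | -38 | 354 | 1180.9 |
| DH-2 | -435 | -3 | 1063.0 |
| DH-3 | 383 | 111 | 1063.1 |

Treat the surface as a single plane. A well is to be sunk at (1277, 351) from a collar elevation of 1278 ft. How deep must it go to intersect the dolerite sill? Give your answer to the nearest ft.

Two edge vectors: DH-1→DH-2 = (-397, -357, -117.9), DH-1→DH-3 = (421, -243, -117.8).
Normal n = (DH-1→DH-2) × (DH-1→DH-3) = (13404.9, -96402.5, 246768).
So ∂z/∂E = −n_x/n_z = −0.05432 and ∂z/∂N = −n_y/n_z = 0.39066.
Intercept c from DH-1: 1180.9 − 2.06 − 138.29 = 1040.54.
At (1277, 351): z_contact = −69.4 + 137.1 + 1040.54 = 1108.3 ft.
Depth below ground = 1278 − 1108.3 = 170 ft.

170 ft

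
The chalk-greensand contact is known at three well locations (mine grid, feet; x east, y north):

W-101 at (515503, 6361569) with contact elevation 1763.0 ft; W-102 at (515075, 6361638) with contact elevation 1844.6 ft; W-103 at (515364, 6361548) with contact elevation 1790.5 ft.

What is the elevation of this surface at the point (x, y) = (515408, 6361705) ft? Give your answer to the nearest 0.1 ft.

Two edge vectors: W-101→W-102 = (-428, 69, 81.6), W-101→W-103 = (-139, -21, 27.5).
Normal n = (W-101→W-102) × (W-101→W-103) = (3611.1, 427.6, 18579).
So ∂z/∂x = −n_x/n_z = −0.194364605 and ∂z/∂y = −n_y/n_z = −0.023015232.
Intercept c from W-101: 1763 + 100195.54 + 146412.99 = 248371.53.
At (515408, 6361705): z = −100177.1 − 146416.1 + 248371.53 = 1778.3 ft.

1778.3 ft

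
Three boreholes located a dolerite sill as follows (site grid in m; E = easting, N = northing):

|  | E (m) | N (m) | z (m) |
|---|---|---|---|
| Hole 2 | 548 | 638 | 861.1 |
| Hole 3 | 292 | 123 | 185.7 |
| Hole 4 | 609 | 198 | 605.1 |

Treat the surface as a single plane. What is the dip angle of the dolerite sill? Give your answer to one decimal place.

Let the plane be z = a·E + b·N + c.
Hole 3−Hole 2: −256a − 515b = −675.4;  Hole 4−Hole 2: 61a − 440b = −256.
Solving gives a = 1.14773, b = 0.74094.
Gradient magnitude |∇z| = √(a² + b²) = √(1.31728 + 0.54898) = 1.36611.
True dip = arctan(1.36611) = 53.8°, dipping toward WSW (azimuth ≈ 237°).

53.8°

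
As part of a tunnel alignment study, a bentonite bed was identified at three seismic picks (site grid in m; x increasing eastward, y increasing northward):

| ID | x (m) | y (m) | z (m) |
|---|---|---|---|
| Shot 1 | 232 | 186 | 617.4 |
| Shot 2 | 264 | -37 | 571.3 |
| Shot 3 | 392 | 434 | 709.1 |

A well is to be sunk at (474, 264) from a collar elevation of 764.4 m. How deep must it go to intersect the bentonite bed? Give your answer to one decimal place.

78.5 m

Two edge vectors: Shot 1→Shot 2 = (32, -223, -46.1), Shot 1→Shot 3 = (160, 248, 91.7).
Normal n = (Shot 1→Shot 2) × (Shot 1→Shot 3) = (-9016.3, -10310.4, 43616).
So ∂z/∂x = −n_x/n_z = 0.20672 and ∂z/∂y = −n_y/n_z = 0.23639.
Intercept c from Shot 1: 617.4 − 47.96 − 43.97 = 525.47.
At (474, 264): z_contact = 97.99 + 62.41 + 525.47 = 685.86 m.
Depth below ground = 764.4 − 685.86 = 78.5 m.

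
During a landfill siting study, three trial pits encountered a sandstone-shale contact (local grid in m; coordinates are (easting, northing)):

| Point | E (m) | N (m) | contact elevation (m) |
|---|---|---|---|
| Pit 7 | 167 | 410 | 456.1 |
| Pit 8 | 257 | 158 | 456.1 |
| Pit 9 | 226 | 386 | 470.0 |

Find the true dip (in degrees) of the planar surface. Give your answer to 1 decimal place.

Two edge vectors: Pit 7→Pit 8 = (90, -252, 0), Pit 7→Pit 9 = (59, -24, 13.9).
Normal n = (Pit 7→Pit 8) × (Pit 7→Pit 9) = (-3502.8, -1251, 12708).
So ∂z/∂E = −n_x/n_z = 0.27564 and ∂z/∂N = −n_y/n_z = 0.09844.
Gradient magnitude |∇z| = √(a² + b²) = √(0.07598 + 0.00969) = 0.29269.
True dip = arctan(0.29269) = 16.3°, dipping toward WSW (azimuth ≈ 250°).

16.3°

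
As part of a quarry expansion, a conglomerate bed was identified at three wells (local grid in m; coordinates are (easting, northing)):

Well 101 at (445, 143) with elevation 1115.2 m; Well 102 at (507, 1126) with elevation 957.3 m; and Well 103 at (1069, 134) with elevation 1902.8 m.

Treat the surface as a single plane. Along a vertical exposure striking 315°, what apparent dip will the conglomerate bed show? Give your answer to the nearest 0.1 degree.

Two edge vectors: Well 101→Well 102 = (62, 983, -157.9), Well 101→Well 103 = (624, -9, 787.6).
Normal n = (Well 101→Well 102) × (Well 101→Well 103) = (772789.7, -147360.8, -613950).
So ∂z/∂E = −n_x/n_z = 1.25872 and ∂z/∂N = −n_y/n_z = −0.24002.
Unit vector along 315° is (sin 315°, cos 315°) = (-0.7071, 0.7071).
Slope in that direction = a·(-0.7071) + b·(0.7071) = −1.05977.
Apparent dip = arctan|1.05977| = 46.7° (true dip is 52.0°, so apparent ≤ true as expected).

46.7°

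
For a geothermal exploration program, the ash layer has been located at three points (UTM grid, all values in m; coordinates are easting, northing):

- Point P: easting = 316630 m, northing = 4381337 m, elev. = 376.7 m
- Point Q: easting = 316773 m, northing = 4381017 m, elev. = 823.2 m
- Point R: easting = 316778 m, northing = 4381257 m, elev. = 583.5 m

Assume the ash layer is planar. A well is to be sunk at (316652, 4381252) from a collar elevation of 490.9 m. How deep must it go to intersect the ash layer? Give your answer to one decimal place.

9.2 m

Two edge vectors: Point P→Point Q = (143, -320, 446.5), Point P→Point R = (148, -80, 206.8).
Normal n = (Point P→Point Q) × (Point P→Point R) = (-30456, 36509.6, 35920).
So ∂z/∂easting = −n_x/n_z = 0.847884187 and ∂z/∂northing = −n_y/n_z = −1.016414254.
Intercept c from Point P: 376.7 − 268465.57 + 4453253.38 = 4185164.51.
At (316652, 4381252): z_contact = 268484.22 − 4453166.98 + 4185164.51 = 481.75 m.
Depth below ground = 490.9 − 481.75 = 9.2 m.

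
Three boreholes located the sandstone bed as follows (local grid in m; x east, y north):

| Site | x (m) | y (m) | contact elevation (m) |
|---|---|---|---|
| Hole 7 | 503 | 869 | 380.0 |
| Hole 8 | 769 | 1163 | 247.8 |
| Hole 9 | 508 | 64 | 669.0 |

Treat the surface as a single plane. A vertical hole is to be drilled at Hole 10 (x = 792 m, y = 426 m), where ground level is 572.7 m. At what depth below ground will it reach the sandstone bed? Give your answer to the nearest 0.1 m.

Two edge vectors: Hole 7→Hole 8 = (266, 294, -132.2), Hole 7→Hole 9 = (5, -805, 289).
Normal n = (Hole 7→Hole 8) × (Hole 7→Hole 9) = (-21455, -77535, -215600).
So ∂z/∂x = −n_x/n_z = −0.099513 and ∂z/∂y = −n_y/n_z = −0.359624.
Intercept c from Hole 7: 380 + 50.06 + 312.51 = 742.57.
At (792, 426): z_contact = −78.81 − 153.20 + 742.57 = 510.55 m.
Depth below ground = 572.7 − 510.55 = 62.1 m.

62.1 m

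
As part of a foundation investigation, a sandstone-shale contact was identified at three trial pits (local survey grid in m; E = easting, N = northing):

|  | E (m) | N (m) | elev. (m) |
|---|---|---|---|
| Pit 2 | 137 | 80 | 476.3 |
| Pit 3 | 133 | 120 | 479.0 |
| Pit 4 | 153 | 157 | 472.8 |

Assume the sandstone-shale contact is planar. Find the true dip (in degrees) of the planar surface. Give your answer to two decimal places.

Let the plane be z = a·E + b·N + c.
Pit 3−Pit 2: −4a + 40b = 2.7;  Pit 4−Pit 2: 16a + 77b = −3.5.
Solving gives a = −0.36698, b = 0.03080.
Gradient magnitude |∇z| = √(a² + b²) = √(0.13468 + 0.00095) = 0.36827.
True dip = arctan(0.36827) = 20.22°, dipping toward E (azimuth ≈ 095°).

20.22°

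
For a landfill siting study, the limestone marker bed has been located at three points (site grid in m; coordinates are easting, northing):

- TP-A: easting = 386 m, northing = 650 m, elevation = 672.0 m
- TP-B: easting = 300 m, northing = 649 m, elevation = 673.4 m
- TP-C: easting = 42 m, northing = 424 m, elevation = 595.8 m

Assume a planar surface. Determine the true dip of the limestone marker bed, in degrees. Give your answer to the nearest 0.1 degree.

20.3°

Let the plane be z = a·easting + b·northing + c.
TP-B−TP-A: −86a − 1b = 1.4;  TP-C−TP-A: −344a − 226b = −76.2.
Solving gives a = −0.02056, b = 0.36847.
Gradient magnitude |∇z| = √(a² + b²) = √(0.00042 + 0.13577) = 0.36904.
True dip = arctan(0.36904) = 20.3°, dipping toward S (azimuth ≈ 177°).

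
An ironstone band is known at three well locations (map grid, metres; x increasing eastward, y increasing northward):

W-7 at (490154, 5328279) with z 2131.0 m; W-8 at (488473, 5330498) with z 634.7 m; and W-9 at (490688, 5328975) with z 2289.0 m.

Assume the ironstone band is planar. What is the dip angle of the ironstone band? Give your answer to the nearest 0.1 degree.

Two edge vectors: W-7→W-8 = (-1681, 2219, -1496.3), W-7→W-9 = (534, 696, 158).
Normal n = (W-7→W-8) × (W-7→W-9) = (1392026.8, -533426.2, -2354922).
So ∂z/∂x = −n_x/n_z = 0.59111 and ∂z/∂y = −n_y/n_z = −0.22652.
Gradient magnitude |∇z| = √(a² + b²) = √(0.34942 + 0.05131) = 0.63303.
True dip = arctan(0.63303) = 32.3°, dipping toward WNW (azimuth ≈ 291°).

32.3°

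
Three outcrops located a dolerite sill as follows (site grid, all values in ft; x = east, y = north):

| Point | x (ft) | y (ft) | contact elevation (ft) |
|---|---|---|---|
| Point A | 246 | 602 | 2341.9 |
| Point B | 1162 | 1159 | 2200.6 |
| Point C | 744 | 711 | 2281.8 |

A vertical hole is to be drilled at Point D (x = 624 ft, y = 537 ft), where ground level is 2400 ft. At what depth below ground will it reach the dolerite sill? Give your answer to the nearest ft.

Two edge vectors: Point A→Point B = (916, 557, -141.3), Point A→Point C = (498, 109, -60.1).
Normal n = (Point A→Point B) × (Point A→Point C) = (-18074, -15315.8, -177542).
So ∂z/∂x = −n_x/n_z = −0.10180 and ∂z/∂y = −n_y/n_z = −0.08627.
Intercept c from Point A: 2341.9 + 25.04 + 51.93 = 2418.88.
At (624, 537): z_contact = −63.5 − 46.3 + 2418.88 = 2309.0 ft.
Depth below ground = 2400 − 2309.0 = 91 ft.

91 ft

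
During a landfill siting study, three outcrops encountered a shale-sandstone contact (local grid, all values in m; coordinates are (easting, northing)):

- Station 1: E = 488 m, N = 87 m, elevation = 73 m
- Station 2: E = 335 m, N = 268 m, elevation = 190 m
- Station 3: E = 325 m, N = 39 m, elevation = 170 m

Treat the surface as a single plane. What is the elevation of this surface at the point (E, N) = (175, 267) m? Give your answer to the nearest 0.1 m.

290.5 m

Two edge vectors: Station 1→Station 2 = (-153, 181, 117), Station 1→Station 3 = (-163, -48, 97).
Normal n = (Station 1→Station 2) × (Station 1→Station 3) = (23173, -4230, 36847).
So ∂z/∂E = −n_x/n_z = −0.62890 and ∂z/∂N = −n_y/n_z = 0.11480.
Intercept c from Station 1: 73 + 306.90 − 9.99 = 369.91.
At (175, 267): z = −110.1 + 30.7 + 369.91 = 290.5 m.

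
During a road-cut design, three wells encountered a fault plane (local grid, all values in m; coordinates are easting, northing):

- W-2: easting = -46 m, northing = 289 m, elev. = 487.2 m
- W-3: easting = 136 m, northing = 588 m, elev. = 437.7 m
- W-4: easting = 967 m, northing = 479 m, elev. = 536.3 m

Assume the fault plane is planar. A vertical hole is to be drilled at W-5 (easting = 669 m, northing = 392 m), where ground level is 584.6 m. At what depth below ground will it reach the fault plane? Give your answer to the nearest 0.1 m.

55.9 m

Let the plane be z = a·easting + b·northing + c.
W-3−W-2: 182a + 299b = −49.5;  W-4−W-2: 1013a + 190b = 49.1.
Solving gives a = 0.08977, b = −0.22019.
Then c = 487.2 − a·-46 − b·289 = 554.97.
At (669, 392): z_contact = 60.06 − 86.32 + 554.97 = 528.71 m.
Depth below ground = 584.6 − 528.71 = 55.9 m.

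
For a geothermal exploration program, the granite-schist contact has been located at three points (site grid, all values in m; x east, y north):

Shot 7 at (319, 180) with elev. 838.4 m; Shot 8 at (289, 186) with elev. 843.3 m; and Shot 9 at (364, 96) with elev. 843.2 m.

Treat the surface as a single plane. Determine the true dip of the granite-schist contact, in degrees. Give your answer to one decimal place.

14.3°

Let the plane be z = a·x + b·y + c.
Shot 8−Shot 7: −30a + 6b = 4.9;  Shot 9−Shot 7: 45a − 84b = 4.8.
Solving gives a = −0.19573, b = −0.16200.
Gradient magnitude |∇z| = √(a² + b²) = √(0.03831 + 0.02624) = 0.25408.
True dip = arctan(0.25408) = 14.3°, dipping toward NE (azimuth ≈ 050°).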